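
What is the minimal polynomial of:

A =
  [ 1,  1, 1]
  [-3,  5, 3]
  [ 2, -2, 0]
x^2 - 4*x + 4

The characteristic polynomial is χ_A(x) = (x - 2)^3, so the eigenvalues are known. The minimal polynomial is
  m_A(x) = Π_λ (x − λ)^{k_λ}
where k_λ is the size of the *largest* Jordan block for λ (equivalently, the smallest k with (A − λI)^k v = 0 for every generalised eigenvector v of λ).

  λ = 2: largest Jordan block has size 2, contributing (x − 2)^2

So m_A(x) = (x - 2)^2 = x^2 - 4*x + 4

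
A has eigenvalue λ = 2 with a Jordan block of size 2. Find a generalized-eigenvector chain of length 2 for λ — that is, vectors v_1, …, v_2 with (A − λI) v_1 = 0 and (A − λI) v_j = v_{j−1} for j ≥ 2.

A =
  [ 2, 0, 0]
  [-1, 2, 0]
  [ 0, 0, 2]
A Jordan chain for λ = 2 of length 2:
v_1 = (0, -1, 0)ᵀ
v_2 = (1, 0, 0)ᵀ

Let N = A − (2)·I. We want v_2 with N^2 v_2 = 0 but N^1 v_2 ≠ 0; then v_{j-1} := N · v_j for j = 2, …, 2.

Pick v_2 = (1, 0, 0)ᵀ.
Then v_1 = N · v_2 = (0, -1, 0)ᵀ.

Sanity check: (A − (2)·I) v_1 = (0, 0, 0)ᵀ = 0. ✓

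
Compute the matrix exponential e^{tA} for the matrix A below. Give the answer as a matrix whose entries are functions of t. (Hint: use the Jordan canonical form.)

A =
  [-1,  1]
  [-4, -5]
e^{tA} =
  [2*t*exp(-3*t) + exp(-3*t), t*exp(-3*t)]
  [-4*t*exp(-3*t), -2*t*exp(-3*t) + exp(-3*t)]

Strategy: write A = P · J · P⁻¹ where J is a Jordan canonical form, so e^{tA} = P · e^{tJ} · P⁻¹, and e^{tJ} can be computed block-by-block.

A has Jordan form
J =
  [-3,  1]
  [ 0, -3]
(up to reordering of blocks).

Per-block formulas:
  For a 2×2 Jordan block J_2(-3): exp(t · J_2(-3)) = e^(-3t)·(I + t·N), where N is the 2×2 nilpotent shift.

After assembling e^{tJ} and conjugating by P, we get:

e^{tA} =
  [2*t*exp(-3*t) + exp(-3*t), t*exp(-3*t)]
  [-4*t*exp(-3*t), -2*t*exp(-3*t) + exp(-3*t)]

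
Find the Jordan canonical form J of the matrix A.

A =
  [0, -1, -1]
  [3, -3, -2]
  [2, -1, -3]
J_3(-2)

The characteristic polynomial is
  det(x·I − A) = x^3 + 6*x^2 + 12*x + 8 = (x + 2)^3

Eigenvalues and multiplicities (the geometric multiplicity of λ is n − rank(A − λI), which equals the number of Jordan blocks for λ):
  λ = -2: algebraic multiplicity = 3, geometric multiplicity = 1

Determining the block sizes for each eigenvalue:
  λ = -2: one block (gm = 1), so the single block has size am = 3 → block sizes [3]

Assembling the blocks gives a Jordan form
J =
  [-2,  1,  0]
  [ 0, -2,  1]
  [ 0,  0, -2]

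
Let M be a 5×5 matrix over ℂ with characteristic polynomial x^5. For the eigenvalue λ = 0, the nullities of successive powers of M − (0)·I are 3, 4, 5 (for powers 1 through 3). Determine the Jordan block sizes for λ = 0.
Block sizes for λ = 0: [3, 1, 1]

From the dimensions of kernels of powers, the number of Jordan blocks of size at least j is d_j − d_{j−1} where d_j = dim ker(N^j) (with d_0 = 0). Computing the differences gives [3, 1, 1].
The number of blocks of size exactly k is (#blocks of size ≥ k) − (#blocks of size ≥ k + 1), so the partition is: 2 block(s) of size 1, 1 block(s) of size 3.
In nonincreasing order the block sizes are [3, 1, 1].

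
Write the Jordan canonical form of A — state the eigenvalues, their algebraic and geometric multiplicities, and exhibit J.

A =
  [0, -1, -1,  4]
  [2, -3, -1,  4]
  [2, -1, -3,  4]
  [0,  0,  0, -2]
J_2(-2) ⊕ J_1(-2) ⊕ J_1(-2)

The characteristic polynomial is
  det(x·I − A) = x^4 + 8*x^3 + 24*x^2 + 32*x + 16 = (x + 2)^4

Eigenvalues and multiplicities (the geometric multiplicity of λ is n − rank(A − λI), which equals the number of Jordan blocks for λ):
  λ = -2: algebraic multiplicity = 4, geometric multiplicity = 3

Determining the block sizes for each eigenvalue:
  λ = -2: 3 blocks summing to 4 forces exactly one block of size 2 and the rest size 1 → block sizes [2, 1, 1]

Assembling the blocks gives a Jordan form
J =
  [-2,  1,  0,  0]
  [ 0, -2,  0,  0]
  [ 0,  0, -2,  0]
  [ 0,  0,  0, -2]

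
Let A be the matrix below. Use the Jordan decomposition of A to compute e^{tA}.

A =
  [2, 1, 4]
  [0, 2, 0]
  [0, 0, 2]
e^{tA} =
  [exp(2*t), t*exp(2*t), 4*t*exp(2*t)]
  [0, exp(2*t), 0]
  [0, 0, exp(2*t)]

Strategy: write A = P · J · P⁻¹ where J is a Jordan canonical form, so e^{tA} = P · e^{tJ} · P⁻¹, and e^{tJ} can be computed block-by-block.

A has Jordan form
J =
  [2, 1, 0]
  [0, 2, 0]
  [0, 0, 2]
(up to reordering of blocks).

Per-block formulas:
  For a 2×2 Jordan block J_2(2): exp(t · J_2(2)) = e^(2t)·(I + t·N), where N is the 2×2 nilpotent shift.
  For a 1×1 block at λ = 2: exp(t · [2]) = [e^(2t)].

After assembling e^{tJ} and conjugating by P, we get:

e^{tA} =
  [exp(2*t), t*exp(2*t), 4*t*exp(2*t)]
  [0, exp(2*t), 0]
  [0, 0, exp(2*t)]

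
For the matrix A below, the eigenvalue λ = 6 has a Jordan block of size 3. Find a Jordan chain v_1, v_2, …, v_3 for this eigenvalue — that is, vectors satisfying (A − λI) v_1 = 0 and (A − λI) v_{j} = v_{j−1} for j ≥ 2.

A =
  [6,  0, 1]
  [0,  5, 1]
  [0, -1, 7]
A Jordan chain for λ = 6 of length 3:
v_1 = (-1, 0, 0)ᵀ
v_2 = (0, -1, -1)ᵀ
v_3 = (0, 1, 0)ᵀ

Let N = A − (6)·I. We want v_3 with N^3 v_3 = 0 but N^2 v_3 ≠ 0; then v_{j-1} := N · v_j for j = 3, …, 2.

Pick v_3 = (0, 1, 0)ᵀ.
Then v_2 = N · v_3 = (0, -1, -1)ᵀ.
Then v_1 = N · v_2 = (-1, 0, 0)ᵀ.

Sanity check: (A − (6)·I) v_1 = (0, 0, 0)ᵀ = 0. ✓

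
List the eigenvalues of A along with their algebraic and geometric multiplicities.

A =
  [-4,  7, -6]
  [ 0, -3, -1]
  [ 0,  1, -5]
λ = -4: alg = 3, geom = 1

Step 1 — factor the characteristic polynomial to read off the algebraic multiplicities:
  χ_A(x) = (x + 4)^3

Step 2 — compute geometric multiplicities via the rank-nullity identity g(λ) = n − rank(A − λI):
  rank(A − (-4)·I) = 2, so dim ker(A − (-4)·I) = n − 2 = 1

Summary:
  λ = -4: algebraic multiplicity = 3, geometric multiplicity = 1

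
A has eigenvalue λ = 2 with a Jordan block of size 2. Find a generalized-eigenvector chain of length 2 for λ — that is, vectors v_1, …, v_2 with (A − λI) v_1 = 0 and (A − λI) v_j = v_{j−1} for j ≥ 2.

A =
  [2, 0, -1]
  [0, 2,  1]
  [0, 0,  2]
A Jordan chain for λ = 2 of length 2:
v_1 = (-1, 1, 0)ᵀ
v_2 = (0, 0, 1)ᵀ

Let N = A − (2)·I. We want v_2 with N^2 v_2 = 0 but N^1 v_2 ≠ 0; then v_{j-1} := N · v_j for j = 2, …, 2.

Pick v_2 = (0, 0, 1)ᵀ.
Then v_1 = N · v_2 = (-1, 1, 0)ᵀ.

Sanity check: (A − (2)·I) v_1 = (0, 0, 0)ᵀ = 0. ✓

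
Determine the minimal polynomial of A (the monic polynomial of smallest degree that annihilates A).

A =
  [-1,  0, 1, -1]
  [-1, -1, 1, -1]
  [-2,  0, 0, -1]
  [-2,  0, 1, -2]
x^3 + 3*x^2 + 3*x + 1

The characteristic polynomial is χ_A(x) = (x + 1)^4, so the eigenvalues are known. The minimal polynomial is
  m_A(x) = Π_λ (x − λ)^{k_λ}
where k_λ is the size of the *largest* Jordan block for λ (equivalently, the smallest k with (A − λI)^k v = 0 for every generalised eigenvector v of λ).

  λ = -1: largest Jordan block has size 3, contributing (x + 1)^3

So m_A(x) = (x + 1)^3 = x^3 + 3*x^2 + 3*x + 1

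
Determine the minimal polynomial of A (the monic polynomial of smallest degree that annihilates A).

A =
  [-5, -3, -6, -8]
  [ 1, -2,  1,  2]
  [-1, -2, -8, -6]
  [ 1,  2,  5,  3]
x^3 + 9*x^2 + 27*x + 27

The characteristic polynomial is χ_A(x) = (x + 3)^4, so the eigenvalues are known. The minimal polynomial is
  m_A(x) = Π_λ (x − λ)^{k_λ}
where k_λ is the size of the *largest* Jordan block for λ (equivalently, the smallest k with (A − λI)^k v = 0 for every generalised eigenvector v of λ).

  λ = -3: largest Jordan block has size 3, contributing (x + 3)^3

So m_A(x) = (x + 3)^3 = x^3 + 9*x^2 + 27*x + 27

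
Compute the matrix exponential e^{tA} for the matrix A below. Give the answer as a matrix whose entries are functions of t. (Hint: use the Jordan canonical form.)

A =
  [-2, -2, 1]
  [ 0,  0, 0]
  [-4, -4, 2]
e^{tA} =
  [1 - 2*t, -2*t, t]
  [0, 1, 0]
  [-4*t, -4*t, 2*t + 1]

Strategy: write A = P · J · P⁻¹ where J is a Jordan canonical form, so e^{tA} = P · e^{tJ} · P⁻¹, and e^{tJ} can be computed block-by-block.

A has Jordan form
J =
  [0, 1, 0]
  [0, 0, 0]
  [0, 0, 0]
(up to reordering of blocks).

Per-block formulas:
  For a 2×2 Jordan block J_2(0): exp(t · J_2(0)) = e^(0t)·(I + t·N), where N is the 2×2 nilpotent shift.
  For a 1×1 block at λ = 0: exp(t · [0]) = [e^(0t)].

After assembling e^{tJ} and conjugating by P, we get:

e^{tA} =
  [1 - 2*t, -2*t, t]
  [0, 1, 0]
  [-4*t, -4*t, 2*t + 1]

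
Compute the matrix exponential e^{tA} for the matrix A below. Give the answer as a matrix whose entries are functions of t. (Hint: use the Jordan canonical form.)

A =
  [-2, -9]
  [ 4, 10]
e^{tA} =
  [-6*t*exp(4*t) + exp(4*t), -9*t*exp(4*t)]
  [4*t*exp(4*t), 6*t*exp(4*t) + exp(4*t)]

Strategy: write A = P · J · P⁻¹ where J is a Jordan canonical form, so e^{tA} = P · e^{tJ} · P⁻¹, and e^{tJ} can be computed block-by-block.

A has Jordan form
J =
  [4, 1]
  [0, 4]
(up to reordering of blocks).

Per-block formulas:
  For a 2×2 Jordan block J_2(4): exp(t · J_2(4)) = e^(4t)·(I + t·N), where N is the 2×2 nilpotent shift.

After assembling e^{tJ} and conjugating by P, we get:

e^{tA} =
  [-6*t*exp(4*t) + exp(4*t), -9*t*exp(4*t)]
  [4*t*exp(4*t), 6*t*exp(4*t) + exp(4*t)]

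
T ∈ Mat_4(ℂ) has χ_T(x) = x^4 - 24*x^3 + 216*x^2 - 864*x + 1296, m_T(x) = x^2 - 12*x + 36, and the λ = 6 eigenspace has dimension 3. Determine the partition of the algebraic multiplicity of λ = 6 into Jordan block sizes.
Block sizes for λ = 6: [2, 1, 1]

Step 1 — from the characteristic polynomial, algebraic multiplicity of λ = 6 is 4. From dim ker(T − (6)·I) = 3, there are exactly 3 Jordan blocks for λ = 6.
Step 2 — from the minimal polynomial, the factor (x − 6)^2 tells us the largest block for λ = 6 has size 2.
Step 3 — with total size 4, 3 blocks, and largest block 2, the block sizes (in nonincreasing order) are [2, 1, 1].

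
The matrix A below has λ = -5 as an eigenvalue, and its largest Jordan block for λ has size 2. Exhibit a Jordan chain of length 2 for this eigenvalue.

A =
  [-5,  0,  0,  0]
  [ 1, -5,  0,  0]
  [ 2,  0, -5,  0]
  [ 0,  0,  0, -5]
A Jordan chain for λ = -5 of length 2:
v_1 = (0, 1, 2, 0)ᵀ
v_2 = (1, 0, 0, 0)ᵀ

Let N = A − (-5)·I. We want v_2 with N^2 v_2 = 0 but N^1 v_2 ≠ 0; then v_{j-1} := N · v_j for j = 2, …, 2.

Pick v_2 = (1, 0, 0, 0)ᵀ.
Then v_1 = N · v_2 = (0, 1, 2, 0)ᵀ.

Sanity check: (A − (-5)·I) v_1 = (0, 0, 0, 0)ᵀ = 0. ✓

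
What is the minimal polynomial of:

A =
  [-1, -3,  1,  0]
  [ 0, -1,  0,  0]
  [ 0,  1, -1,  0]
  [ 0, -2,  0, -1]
x^3 + 3*x^2 + 3*x + 1

The characteristic polynomial is χ_A(x) = (x + 1)^4, so the eigenvalues are known. The minimal polynomial is
  m_A(x) = Π_λ (x − λ)^{k_λ}
where k_λ is the size of the *largest* Jordan block for λ (equivalently, the smallest k with (A − λI)^k v = 0 for every generalised eigenvector v of λ).

  λ = -1: largest Jordan block has size 3, contributing (x + 1)^3

So m_A(x) = (x + 1)^3 = x^3 + 3*x^2 + 3*x + 1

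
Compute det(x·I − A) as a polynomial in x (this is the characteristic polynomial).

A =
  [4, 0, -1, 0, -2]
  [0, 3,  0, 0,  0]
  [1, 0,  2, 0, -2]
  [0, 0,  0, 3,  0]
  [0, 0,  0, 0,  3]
x^5 - 15*x^4 + 90*x^3 - 270*x^2 + 405*x - 243

Expanding det(x·I − A) (e.g. by cofactor expansion or by noting that A is similar to its Jordan form J, which has the same characteristic polynomial as A) gives
  χ_A(x) = x^5 - 15*x^4 + 90*x^3 - 270*x^2 + 405*x - 243
which factors as (x - 3)^5. The eigenvalues (with algebraic multiplicities) are λ = 3 with multiplicity 5.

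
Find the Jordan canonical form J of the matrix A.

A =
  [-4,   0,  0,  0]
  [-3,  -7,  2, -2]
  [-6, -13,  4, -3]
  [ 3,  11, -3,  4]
J_1(-4) ⊕ J_1(-1) ⊕ J_2(1)

The characteristic polynomial is
  det(x·I − A) = x^4 + 3*x^3 - 5*x^2 - 3*x + 4 = (x - 1)^2*(x + 1)*(x + 4)

Eigenvalues and multiplicities (the geometric multiplicity of λ is n − rank(A − λI), which equals the number of Jordan blocks for λ):
  λ = -4: algebraic multiplicity = 1, geometric multiplicity = 1
  λ = -1: algebraic multiplicity = 1, geometric multiplicity = 1
  λ = 1: algebraic multiplicity = 2, geometric multiplicity = 1

Determining the block sizes for each eigenvalue:
  λ = -4: one block (gm = 1), so the single block has size am = 1 → block sizes [1]
  λ = -1: one block (gm = 1), so the single block has size am = 1 → block sizes [1]
  λ = 1: one block (gm = 1), so the single block has size am = 2 → block sizes [2]

Assembling the blocks gives a Jordan form
J =
  [-4,  0, 0, 0]
  [ 0, -1, 0, 0]
  [ 0,  0, 1, 1]
  [ 0,  0, 0, 1]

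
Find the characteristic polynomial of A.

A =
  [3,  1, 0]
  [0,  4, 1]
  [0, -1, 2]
x^3 - 9*x^2 + 27*x - 27

Expanding det(x·I − A) (e.g. by cofactor expansion or by noting that A is similar to its Jordan form J, which has the same characteristic polynomial as A) gives
  χ_A(x) = x^3 - 9*x^2 + 27*x - 27
which factors as (x - 3)^3. The eigenvalues (with algebraic multiplicities) are λ = 3 with multiplicity 3.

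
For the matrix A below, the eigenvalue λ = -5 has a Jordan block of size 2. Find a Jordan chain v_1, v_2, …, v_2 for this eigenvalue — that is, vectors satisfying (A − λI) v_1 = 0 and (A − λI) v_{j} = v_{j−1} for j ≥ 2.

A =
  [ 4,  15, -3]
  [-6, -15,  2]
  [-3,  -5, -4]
A Jordan chain for λ = -5 of length 2:
v_1 = (9, -6, -3)ᵀ
v_2 = (1, 0, 0)ᵀ

Let N = A − (-5)·I. We want v_2 with N^2 v_2 = 0 but N^1 v_2 ≠ 0; then v_{j-1} := N · v_j for j = 2, …, 2.

Pick v_2 = (1, 0, 0)ᵀ.
Then v_1 = N · v_2 = (9, -6, -3)ᵀ.

Sanity check: (A − (-5)·I) v_1 = (0, 0, 0)ᵀ = 0. ✓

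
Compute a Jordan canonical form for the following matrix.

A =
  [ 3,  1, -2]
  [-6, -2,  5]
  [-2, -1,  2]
J_3(1)

The characteristic polynomial is
  det(x·I − A) = x^3 - 3*x^2 + 3*x - 1 = (x - 1)^3

Eigenvalues and multiplicities (the geometric multiplicity of λ is n − rank(A − λI), which equals the number of Jordan blocks for λ):
  λ = 1: algebraic multiplicity = 3, geometric multiplicity = 1

Determining the block sizes for each eigenvalue:
  λ = 1: one block (gm = 1), so the single block has size am = 3 → block sizes [3]

Assembling the blocks gives a Jordan form
J =
  [1, 1, 0]
  [0, 1, 1]
  [0, 0, 1]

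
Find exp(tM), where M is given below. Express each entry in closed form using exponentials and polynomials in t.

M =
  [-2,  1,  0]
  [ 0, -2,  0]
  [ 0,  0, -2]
e^{tM} =
  [exp(-2*t), t*exp(-2*t), 0]
  [0, exp(-2*t), 0]
  [0, 0, exp(-2*t)]

Strategy: write M = P · J · P⁻¹ where J is a Jordan canonical form, so e^{tM} = P · e^{tJ} · P⁻¹, and e^{tJ} can be computed block-by-block.

M has Jordan form
J =
  [-2,  1,  0]
  [ 0, -2,  0]
  [ 0,  0, -2]
(up to reordering of blocks).

Per-block formulas:
  For a 2×2 Jordan block J_2(-2): exp(t · J_2(-2)) = e^(-2t)·(I + t·N), where N is the 2×2 nilpotent shift.
  For a 1×1 block at λ = -2: exp(t · [-2]) = [e^(-2t)].

After assembling e^{tJ} and conjugating by P, we get:

e^{tM} =
  [exp(-2*t), t*exp(-2*t), 0]
  [0, exp(-2*t), 0]
  [0, 0, exp(-2*t)]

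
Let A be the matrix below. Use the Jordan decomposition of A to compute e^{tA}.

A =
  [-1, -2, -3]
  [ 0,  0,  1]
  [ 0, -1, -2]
e^{tA} =
  [exp(-t), t^2*exp(-t)/2 - 2*t*exp(-t), t^2*exp(-t)/2 - 3*t*exp(-t)]
  [0, t*exp(-t) + exp(-t), t*exp(-t)]
  [0, -t*exp(-t), -t*exp(-t) + exp(-t)]

Strategy: write A = P · J · P⁻¹ where J is a Jordan canonical form, so e^{tA} = P · e^{tJ} · P⁻¹, and e^{tJ} can be computed block-by-block.

A has Jordan form
J =
  [-1,  1,  0]
  [ 0, -1,  1]
  [ 0,  0, -1]
(up to reordering of blocks).

Per-block formulas:
  For a 3×3 Jordan block J_3(-1): exp(t · J_3(-1)) = e^(-1t)·(I + t·N + (t^2/2)·N^2), where N is the 3×3 nilpotent shift.

After assembling e^{tJ} and conjugating by P, we get:

e^{tA} =
  [exp(-t), t^2*exp(-t)/2 - 2*t*exp(-t), t^2*exp(-t)/2 - 3*t*exp(-t)]
  [0, t*exp(-t) + exp(-t), t*exp(-t)]
  [0, -t*exp(-t), -t*exp(-t) + exp(-t)]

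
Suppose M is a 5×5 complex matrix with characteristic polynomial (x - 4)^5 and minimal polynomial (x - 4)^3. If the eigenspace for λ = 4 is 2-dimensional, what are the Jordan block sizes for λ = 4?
Block sizes for λ = 4: [3, 2]

Step 1 — from the characteristic polynomial, algebraic multiplicity of λ = 4 is 5. From dim ker(M − (4)·I) = 2, there are exactly 2 Jordan blocks for λ = 4.
Step 2 — from the minimal polynomial, the factor (x − 4)^3 tells us the largest block for λ = 4 has size 3.
Step 3 — with total size 5, 2 blocks, and largest block 3, the block sizes (in nonincreasing order) are [3, 2].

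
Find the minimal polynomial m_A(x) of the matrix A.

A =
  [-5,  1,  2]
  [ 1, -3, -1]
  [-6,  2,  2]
x^3 + 6*x^2 + 12*x + 8

The characteristic polynomial is χ_A(x) = (x + 2)^3, so the eigenvalues are known. The minimal polynomial is
  m_A(x) = Π_λ (x − λ)^{k_λ}
where k_λ is the size of the *largest* Jordan block for λ (equivalently, the smallest k with (A − λI)^k v = 0 for every generalised eigenvector v of λ).

  λ = -2: largest Jordan block has size 3, contributing (x + 2)^3

So m_A(x) = (x + 2)^3 = x^3 + 6*x^2 + 12*x + 8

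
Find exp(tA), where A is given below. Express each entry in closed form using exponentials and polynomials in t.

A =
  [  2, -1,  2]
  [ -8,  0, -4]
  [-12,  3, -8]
e^{tA} =
  [4*t*exp(-2*t) + exp(-2*t), -t*exp(-2*t), 2*t*exp(-2*t)]
  [-8*t*exp(-2*t), 2*t*exp(-2*t) + exp(-2*t), -4*t*exp(-2*t)]
  [-12*t*exp(-2*t), 3*t*exp(-2*t), -6*t*exp(-2*t) + exp(-2*t)]

Strategy: write A = P · J · P⁻¹ where J is a Jordan canonical form, so e^{tA} = P · e^{tJ} · P⁻¹, and e^{tJ} can be computed block-by-block.

A has Jordan form
J =
  [-2,  1,  0]
  [ 0, -2,  0]
  [ 0,  0, -2]
(up to reordering of blocks).

Per-block formulas:
  For a 2×2 Jordan block J_2(-2): exp(t · J_2(-2)) = e^(-2t)·(I + t·N), where N is the 2×2 nilpotent shift.
  For a 1×1 block at λ = -2: exp(t · [-2]) = [e^(-2t)].

After assembling e^{tJ} and conjugating by P, we get:

e^{tA} =
  [4*t*exp(-2*t) + exp(-2*t), -t*exp(-2*t), 2*t*exp(-2*t)]
  [-8*t*exp(-2*t), 2*t*exp(-2*t) + exp(-2*t), -4*t*exp(-2*t)]
  [-12*t*exp(-2*t), 3*t*exp(-2*t), -6*t*exp(-2*t) + exp(-2*t)]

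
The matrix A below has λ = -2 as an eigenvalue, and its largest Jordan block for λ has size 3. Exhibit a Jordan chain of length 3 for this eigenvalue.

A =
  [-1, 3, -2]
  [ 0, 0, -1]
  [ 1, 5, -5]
A Jordan chain for λ = -2 of length 3:
v_1 = (-1, -1, -2)ᵀ
v_2 = (1, 0, 1)ᵀ
v_3 = (1, 0, 0)ᵀ

Let N = A − (-2)·I. We want v_3 with N^3 v_3 = 0 but N^2 v_3 ≠ 0; then v_{j-1} := N · v_j for j = 3, …, 2.

Pick v_3 = (1, 0, 0)ᵀ.
Then v_2 = N · v_3 = (1, 0, 1)ᵀ.
Then v_1 = N · v_2 = (-1, -1, -2)ᵀ.

Sanity check: (A − (-2)·I) v_1 = (0, 0, 0)ᵀ = 0. ✓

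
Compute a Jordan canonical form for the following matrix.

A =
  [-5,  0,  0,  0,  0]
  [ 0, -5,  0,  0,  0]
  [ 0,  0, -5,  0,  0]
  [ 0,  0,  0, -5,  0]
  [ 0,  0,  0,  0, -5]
J_1(-5) ⊕ J_1(-5) ⊕ J_1(-5) ⊕ J_1(-5) ⊕ J_1(-5)

The characteristic polynomial is
  det(x·I − A) = x^5 + 25*x^4 + 250*x^3 + 1250*x^2 + 3125*x + 3125 = (x + 5)^5

Eigenvalues and multiplicities (the geometric multiplicity of λ is n − rank(A − λI), which equals the number of Jordan blocks for λ):
  λ = -5: algebraic multiplicity = 5, geometric multiplicity = 5

Determining the block sizes for each eigenvalue:
  λ = -5: gm = am = 5, so every block has size 1 → block sizes [1, 1, 1, 1, 1]

Assembling the blocks gives a Jordan form
J =
  [-5,  0,  0,  0,  0]
  [ 0, -5,  0,  0,  0]
  [ 0,  0, -5,  0,  0]
  [ 0,  0,  0, -5,  0]
  [ 0,  0,  0,  0, -5]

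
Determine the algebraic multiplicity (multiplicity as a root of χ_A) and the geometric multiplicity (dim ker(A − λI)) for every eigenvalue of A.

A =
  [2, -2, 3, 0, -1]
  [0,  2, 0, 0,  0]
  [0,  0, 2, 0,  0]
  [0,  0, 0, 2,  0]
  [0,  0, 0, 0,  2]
λ = 2: alg = 5, geom = 4

Step 1 — factor the characteristic polynomial to read off the algebraic multiplicities:
  χ_A(x) = (x - 2)^5

Step 2 — compute geometric multiplicities via the rank-nullity identity g(λ) = n − rank(A − λI):
  rank(A − (2)·I) = 1, so dim ker(A − (2)·I) = n − 1 = 4

Summary:
  λ = 2: algebraic multiplicity = 5, geometric multiplicity = 4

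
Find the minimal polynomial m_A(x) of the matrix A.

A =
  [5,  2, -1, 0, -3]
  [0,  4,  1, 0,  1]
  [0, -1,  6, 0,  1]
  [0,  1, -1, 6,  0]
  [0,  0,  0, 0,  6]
x^4 - 21*x^3 + 165*x^2 - 575*x + 750

The characteristic polynomial is χ_A(x) = (x - 6)^2*(x - 5)^3, so the eigenvalues are known. The minimal polynomial is
  m_A(x) = Π_λ (x − λ)^{k_λ}
where k_λ is the size of the *largest* Jordan block for λ (equivalently, the smallest k with (A − λI)^k v = 0 for every generalised eigenvector v of λ).

  λ = 5: largest Jordan block has size 3, contributing (x − 5)^3
  λ = 6: largest Jordan block has size 1, contributing (x − 6)

So m_A(x) = (x - 6)*(x - 5)^3 = x^4 - 21*x^3 + 165*x^2 - 575*x + 750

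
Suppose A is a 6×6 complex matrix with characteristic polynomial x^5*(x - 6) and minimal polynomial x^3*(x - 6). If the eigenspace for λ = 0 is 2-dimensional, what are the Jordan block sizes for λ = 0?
Block sizes for λ = 0: [3, 2]

Step 1 — from the characteristic polynomial, algebraic multiplicity of λ = 0 is 5. From dim ker(A − (0)·I) = 2, there are exactly 2 Jordan blocks for λ = 0.
Step 2 — from the minimal polynomial, the factor (x − 0)^3 tells us the largest block for λ = 0 has size 3.
Step 3 — with total size 5, 2 blocks, and largest block 3, the block sizes (in nonincreasing order) are [3, 2].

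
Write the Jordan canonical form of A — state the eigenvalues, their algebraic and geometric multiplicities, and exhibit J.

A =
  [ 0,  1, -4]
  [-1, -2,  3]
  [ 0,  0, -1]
J_3(-1)

The characteristic polynomial is
  det(x·I − A) = x^3 + 3*x^2 + 3*x + 1 = (x + 1)^3

Eigenvalues and multiplicities (the geometric multiplicity of λ is n − rank(A − λI), which equals the number of Jordan blocks for λ):
  λ = -1: algebraic multiplicity = 3, geometric multiplicity = 1

Determining the block sizes for each eigenvalue:
  λ = -1: one block (gm = 1), so the single block has size am = 3 → block sizes [3]

Assembling the blocks gives a Jordan form
J =
  [-1,  1,  0]
  [ 0, -1,  1]
  [ 0,  0, -1]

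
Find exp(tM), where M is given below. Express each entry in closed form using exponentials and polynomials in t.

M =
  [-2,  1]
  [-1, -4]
e^{tM} =
  [t*exp(-3*t) + exp(-3*t), t*exp(-3*t)]
  [-t*exp(-3*t), -t*exp(-3*t) + exp(-3*t)]

Strategy: write M = P · J · P⁻¹ where J is a Jordan canonical form, so e^{tM} = P · e^{tJ} · P⁻¹, and e^{tJ} can be computed block-by-block.

M has Jordan form
J =
  [-3,  1]
  [ 0, -3]
(up to reordering of blocks).

Per-block formulas:
  For a 2×2 Jordan block J_2(-3): exp(t · J_2(-3)) = e^(-3t)·(I + t·N), where N is the 2×2 nilpotent shift.

After assembling e^{tJ} and conjugating by P, we get:

e^{tM} =
  [t*exp(-3*t) + exp(-3*t), t*exp(-3*t)]
  [-t*exp(-3*t), -t*exp(-3*t) + exp(-3*t)]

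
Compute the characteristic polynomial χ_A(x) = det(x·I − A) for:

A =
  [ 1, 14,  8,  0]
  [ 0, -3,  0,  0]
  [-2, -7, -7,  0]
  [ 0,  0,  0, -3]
x^4 + 12*x^3 + 54*x^2 + 108*x + 81

Expanding det(x·I − A) (e.g. by cofactor expansion or by noting that A is similar to its Jordan form J, which has the same characteristic polynomial as A) gives
  χ_A(x) = x^4 + 12*x^3 + 54*x^2 + 108*x + 81
which factors as (x + 3)^4. The eigenvalues (with algebraic multiplicities) are λ = -3 with multiplicity 4.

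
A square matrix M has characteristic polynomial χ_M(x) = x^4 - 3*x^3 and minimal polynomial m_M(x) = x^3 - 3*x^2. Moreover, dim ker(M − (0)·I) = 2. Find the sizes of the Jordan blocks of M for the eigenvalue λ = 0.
Block sizes for λ = 0: [2, 1]

Step 1 — from the characteristic polynomial, algebraic multiplicity of λ = 0 is 3. From dim ker(M − (0)·I) = 2, there are exactly 2 Jordan blocks for λ = 0.
Step 2 — from the minimal polynomial, the factor (x − 0)^2 tells us the largest block for λ = 0 has size 2.
Step 3 — with total size 3, 2 blocks, and largest block 2, the block sizes (in nonincreasing order) are [2, 1].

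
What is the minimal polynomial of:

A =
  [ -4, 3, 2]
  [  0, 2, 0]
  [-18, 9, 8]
x^2 - 4*x + 4

The characteristic polynomial is χ_A(x) = (x - 2)^3, so the eigenvalues are known. The minimal polynomial is
  m_A(x) = Π_λ (x − λ)^{k_λ}
where k_λ is the size of the *largest* Jordan block for λ (equivalently, the smallest k with (A − λI)^k v = 0 for every generalised eigenvector v of λ).

  λ = 2: largest Jordan block has size 2, contributing (x − 2)^2

So m_A(x) = (x - 2)^2 = x^2 - 4*x + 4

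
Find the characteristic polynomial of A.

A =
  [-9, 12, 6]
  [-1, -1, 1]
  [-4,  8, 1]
x^3 + 9*x^2 + 27*x + 27

Expanding det(x·I − A) (e.g. by cofactor expansion or by noting that A is similar to its Jordan form J, which has the same characteristic polynomial as A) gives
  χ_A(x) = x^3 + 9*x^2 + 27*x + 27
which factors as (x + 3)^3. The eigenvalues (with algebraic multiplicities) are λ = -3 with multiplicity 3.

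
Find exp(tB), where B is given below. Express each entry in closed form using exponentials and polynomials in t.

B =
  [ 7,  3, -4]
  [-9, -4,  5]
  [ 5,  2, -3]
e^{tB} =
  [t^2 + 7*t + 1, t^2/2 + 3*t, -t^2/2 - 4*t]
  [-t^2 - 9*t, -t^2/2 - 4*t + 1, t^2/2 + 5*t]
  [t^2 + 5*t, t^2/2 + 2*t, -t^2/2 - 3*t + 1]

Strategy: write B = P · J · P⁻¹ where J is a Jordan canonical form, so e^{tB} = P · e^{tJ} · P⁻¹, and e^{tJ} can be computed block-by-block.

B has Jordan form
J =
  [0, 1, 0]
  [0, 0, 1]
  [0, 0, 0]
(up to reordering of blocks).

Per-block formulas:
  For a 3×3 Jordan block J_3(0): exp(t · J_3(0)) = e^(0t)·(I + t·N + (t^2/2)·N^2), where N is the 3×3 nilpotent shift.

After assembling e^{tJ} and conjugating by P, we get:

e^{tB} =
  [t^2 + 7*t + 1, t^2/2 + 3*t, -t^2/2 - 4*t]
  [-t^2 - 9*t, -t^2/2 - 4*t + 1, t^2/2 + 5*t]
  [t^2 + 5*t, t^2/2 + 2*t, -t^2/2 - 3*t + 1]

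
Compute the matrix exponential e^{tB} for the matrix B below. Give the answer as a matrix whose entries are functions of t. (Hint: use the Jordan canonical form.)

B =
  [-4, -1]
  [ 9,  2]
e^{tB} =
  [-3*t*exp(-t) + exp(-t), -t*exp(-t)]
  [9*t*exp(-t), 3*t*exp(-t) + exp(-t)]

Strategy: write B = P · J · P⁻¹ where J is a Jordan canonical form, so e^{tB} = P · e^{tJ} · P⁻¹, and e^{tJ} can be computed block-by-block.

B has Jordan form
J =
  [-1,  1]
  [ 0, -1]
(up to reordering of blocks).

Per-block formulas:
  For a 2×2 Jordan block J_2(-1): exp(t · J_2(-1)) = e^(-1t)·(I + t·N), where N is the 2×2 nilpotent shift.

After assembling e^{tJ} and conjugating by P, we get:

e^{tB} =
  [-3*t*exp(-t) + exp(-t), -t*exp(-t)]
  [9*t*exp(-t), 3*t*exp(-t) + exp(-t)]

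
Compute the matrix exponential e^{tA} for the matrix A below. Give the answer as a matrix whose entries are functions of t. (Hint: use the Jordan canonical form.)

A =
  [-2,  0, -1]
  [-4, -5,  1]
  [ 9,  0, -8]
e^{tA} =
  [3*t*exp(-5*t) + exp(-5*t), 0, -t*exp(-5*t)]
  [-3*t^2*exp(-5*t)/2 - 4*t*exp(-5*t), exp(-5*t), t^2*exp(-5*t)/2 + t*exp(-5*t)]
  [9*t*exp(-5*t), 0, -3*t*exp(-5*t) + exp(-5*t)]

Strategy: write A = P · J · P⁻¹ where J is a Jordan canonical form, so e^{tA} = P · e^{tJ} · P⁻¹, and e^{tJ} can be computed block-by-block.

A has Jordan form
J =
  [-5,  1,  0]
  [ 0, -5,  1]
  [ 0,  0, -5]
(up to reordering of blocks).

Per-block formulas:
  For a 3×3 Jordan block J_3(-5): exp(t · J_3(-5)) = e^(-5t)·(I + t·N + (t^2/2)·N^2), where N is the 3×3 nilpotent shift.

After assembling e^{tJ} and conjugating by P, we get:

e^{tA} =
  [3*t*exp(-5*t) + exp(-5*t), 0, -t*exp(-5*t)]
  [-3*t^2*exp(-5*t)/2 - 4*t*exp(-5*t), exp(-5*t), t^2*exp(-5*t)/2 + t*exp(-5*t)]
  [9*t*exp(-5*t), 0, -3*t*exp(-5*t) + exp(-5*t)]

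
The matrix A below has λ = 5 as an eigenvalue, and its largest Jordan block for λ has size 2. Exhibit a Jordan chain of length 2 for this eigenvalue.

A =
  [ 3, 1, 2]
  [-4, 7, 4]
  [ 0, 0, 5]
A Jordan chain for λ = 5 of length 2:
v_1 = (-2, -4, 0)ᵀ
v_2 = (1, 0, 0)ᵀ

Let N = A − (5)·I. We want v_2 with N^2 v_2 = 0 but N^1 v_2 ≠ 0; then v_{j-1} := N · v_j for j = 2, …, 2.

Pick v_2 = (1, 0, 0)ᵀ.
Then v_1 = N · v_2 = (-2, -4, 0)ᵀ.

Sanity check: (A − (5)·I) v_1 = (0, 0, 0)ᵀ = 0. ✓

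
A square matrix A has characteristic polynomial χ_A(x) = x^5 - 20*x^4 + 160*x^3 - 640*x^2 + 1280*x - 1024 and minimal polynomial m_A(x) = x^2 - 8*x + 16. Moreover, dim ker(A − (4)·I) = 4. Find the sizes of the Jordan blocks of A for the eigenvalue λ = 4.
Block sizes for λ = 4: [2, 1, 1, 1]

Step 1 — from the characteristic polynomial, algebraic multiplicity of λ = 4 is 5. From dim ker(A − (4)·I) = 4, there are exactly 4 Jordan blocks for λ = 4.
Step 2 — from the minimal polynomial, the factor (x − 4)^2 tells us the largest block for λ = 4 has size 2.
Step 3 — with total size 5, 4 blocks, and largest block 2, the block sizes (in nonincreasing order) are [2, 1, 1, 1].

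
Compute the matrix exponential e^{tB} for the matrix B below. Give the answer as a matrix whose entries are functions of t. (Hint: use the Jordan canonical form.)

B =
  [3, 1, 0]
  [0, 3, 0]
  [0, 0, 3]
e^{tB} =
  [exp(3*t), t*exp(3*t), 0]
  [0, exp(3*t), 0]
  [0, 0, exp(3*t)]

Strategy: write B = P · J · P⁻¹ where J is a Jordan canonical form, so e^{tB} = P · e^{tJ} · P⁻¹, and e^{tJ} can be computed block-by-block.

B has Jordan form
J =
  [3, 1, 0]
  [0, 3, 0]
  [0, 0, 3]
(up to reordering of blocks).

Per-block formulas:
  For a 1×1 block at λ = 3: exp(t · [3]) = [e^(3t)].
  For a 2×2 Jordan block J_2(3): exp(t · J_2(3)) = e^(3t)·(I + t·N), where N is the 2×2 nilpotent shift.

After assembling e^{tJ} and conjugating by P, we get:

e^{tB} =
  [exp(3*t), t*exp(3*t), 0]
  [0, exp(3*t), 0]
  [0, 0, exp(3*t)]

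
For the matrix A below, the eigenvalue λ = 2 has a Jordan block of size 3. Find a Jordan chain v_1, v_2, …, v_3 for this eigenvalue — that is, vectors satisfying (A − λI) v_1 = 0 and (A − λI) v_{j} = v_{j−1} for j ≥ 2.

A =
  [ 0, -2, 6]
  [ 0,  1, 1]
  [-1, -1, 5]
A Jordan chain for λ = 2 of length 3:
v_1 = (-2, -1, -1)ᵀ
v_2 = (-2, 0, -1)ᵀ
v_3 = (1, 0, 0)ᵀ

Let N = A − (2)·I. We want v_3 with N^3 v_3 = 0 but N^2 v_3 ≠ 0; then v_{j-1} := N · v_j for j = 3, …, 2.

Pick v_3 = (1, 0, 0)ᵀ.
Then v_2 = N · v_3 = (-2, 0, -1)ᵀ.
Then v_1 = N · v_2 = (-2, -1, -1)ᵀ.

Sanity check: (A − (2)·I) v_1 = (0, 0, 0)ᵀ = 0. ✓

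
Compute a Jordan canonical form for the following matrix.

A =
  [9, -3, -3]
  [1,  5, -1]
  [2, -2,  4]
J_2(6) ⊕ J_1(6)

The characteristic polynomial is
  det(x·I − A) = x^3 - 18*x^2 + 108*x - 216 = (x - 6)^3

Eigenvalues and multiplicities (the geometric multiplicity of λ is n − rank(A − λI), which equals the number of Jordan blocks for λ):
  λ = 6: algebraic multiplicity = 3, geometric multiplicity = 2

Determining the block sizes for each eigenvalue:
  λ = 6: 2 blocks summing to 3 forces exactly one block of size 2 and the rest size 1 → block sizes [2, 1]

Assembling the blocks gives a Jordan form
J =
  [6, 1, 0]
  [0, 6, 0]
  [0, 0, 6]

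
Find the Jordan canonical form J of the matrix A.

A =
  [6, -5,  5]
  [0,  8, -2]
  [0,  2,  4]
J_2(6) ⊕ J_1(6)

The characteristic polynomial is
  det(x·I − A) = x^3 - 18*x^2 + 108*x - 216 = (x - 6)^3

Eigenvalues and multiplicities (the geometric multiplicity of λ is n − rank(A − λI), which equals the number of Jordan blocks for λ):
  λ = 6: algebraic multiplicity = 3, geometric multiplicity = 2

Determining the block sizes for each eigenvalue:
  λ = 6: 2 blocks summing to 3 forces exactly one block of size 2 and the rest size 1 → block sizes [2, 1]

Assembling the blocks gives a Jordan form
J =
  [6, 1, 0]
  [0, 6, 0]
  [0, 0, 6]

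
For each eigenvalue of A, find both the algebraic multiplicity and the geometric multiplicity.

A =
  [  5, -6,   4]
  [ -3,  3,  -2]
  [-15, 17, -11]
λ = -1: alg = 3, geom = 1

Step 1 — factor the characteristic polynomial to read off the algebraic multiplicities:
  χ_A(x) = (x + 1)^3

Step 2 — compute geometric multiplicities via the rank-nullity identity g(λ) = n − rank(A − λI):
  rank(A − (-1)·I) = 2, so dim ker(A − (-1)·I) = n − 2 = 1

Summary:
  λ = -1: algebraic multiplicity = 3, geometric multiplicity = 1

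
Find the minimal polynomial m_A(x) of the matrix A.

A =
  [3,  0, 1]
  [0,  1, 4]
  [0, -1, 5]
x^3 - 9*x^2 + 27*x - 27

The characteristic polynomial is χ_A(x) = (x - 3)^3, so the eigenvalues are known. The minimal polynomial is
  m_A(x) = Π_λ (x − λ)^{k_λ}
where k_λ is the size of the *largest* Jordan block for λ (equivalently, the smallest k with (A − λI)^k v = 0 for every generalised eigenvector v of λ).

  λ = 3: largest Jordan block has size 3, contributing (x − 3)^3

So m_A(x) = (x - 3)^3 = x^3 - 9*x^2 + 27*x - 27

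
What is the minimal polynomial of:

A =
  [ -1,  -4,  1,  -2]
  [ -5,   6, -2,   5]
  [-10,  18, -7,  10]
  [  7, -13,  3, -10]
x^2 + 6*x + 9

The characteristic polynomial is χ_A(x) = (x + 3)^4, so the eigenvalues are known. The minimal polynomial is
  m_A(x) = Π_λ (x − λ)^{k_λ}
where k_λ is the size of the *largest* Jordan block for λ (equivalently, the smallest k with (A − λI)^k v = 0 for every generalised eigenvector v of λ).

  λ = -3: largest Jordan block has size 2, contributing (x + 3)^2

So m_A(x) = (x + 3)^2 = x^2 + 6*x + 9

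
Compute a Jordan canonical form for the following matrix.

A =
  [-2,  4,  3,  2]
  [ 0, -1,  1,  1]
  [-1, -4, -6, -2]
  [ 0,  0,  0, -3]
J_3(-3) ⊕ J_1(-3)

The characteristic polynomial is
  det(x·I − A) = x^4 + 12*x^3 + 54*x^2 + 108*x + 81 = (x + 3)^4

Eigenvalues and multiplicities (the geometric multiplicity of λ is n − rank(A − λI), which equals the number of Jordan blocks for λ):
  λ = -3: algebraic multiplicity = 4, geometric multiplicity = 2

Determining the block sizes for each eigenvalue:
  λ = -3: with am = 4 and gm = 2, the partition is not yet determined (e.g. several partitions of 4 into 2 parts exist). Let N = A − (-3)·I. Computing rank(N^1) = 2, rank(N^2) = 1, rank(N^3) = 0; the number of blocks of size ≥ j is rank(N^{j−1}) − rank(N^j), giving [2, 1, 1]. So we have 1 block(s) of size 3, 1 block(s) of size 1 → block sizes [3, 1]

Assembling the blocks gives a Jordan form
J =
  [-3,  1,  0,  0]
  [ 0, -3,  1,  0]
  [ 0,  0, -3,  0]
  [ 0,  0,  0, -3]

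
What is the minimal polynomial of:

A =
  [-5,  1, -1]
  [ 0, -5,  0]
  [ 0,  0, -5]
x^2 + 10*x + 25

The characteristic polynomial is χ_A(x) = (x + 5)^3, so the eigenvalues are known. The minimal polynomial is
  m_A(x) = Π_λ (x − λ)^{k_λ}
where k_λ is the size of the *largest* Jordan block for λ (equivalently, the smallest k with (A − λI)^k v = 0 for every generalised eigenvector v of λ).

  λ = -5: largest Jordan block has size 2, contributing (x + 5)^2

So m_A(x) = (x + 5)^2 = x^2 + 10*x + 25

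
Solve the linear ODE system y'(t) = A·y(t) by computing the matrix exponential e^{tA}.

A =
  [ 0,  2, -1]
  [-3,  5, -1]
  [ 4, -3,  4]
e^{tA} =
  [-t^2*exp(3*t)/2 - 3*t*exp(3*t) + exp(3*t), t^2*exp(3*t)/2 + 2*t*exp(3*t), -t*exp(3*t)]
  [-t^2*exp(3*t)/2 - 3*t*exp(3*t), t^2*exp(3*t)/2 + 2*t*exp(3*t) + exp(3*t), -t*exp(3*t)]
  [t^2*exp(3*t)/2 + 4*t*exp(3*t), -t^2*exp(3*t)/2 - 3*t*exp(3*t), t*exp(3*t) + exp(3*t)]

Strategy: write A = P · J · P⁻¹ where J is a Jordan canonical form, so e^{tA} = P · e^{tJ} · P⁻¹, and e^{tJ} can be computed block-by-block.

A has Jordan form
J =
  [3, 1, 0]
  [0, 3, 1]
  [0, 0, 3]
(up to reordering of blocks).

Per-block formulas:
  For a 3×3 Jordan block J_3(3): exp(t · J_3(3)) = e^(3t)·(I + t·N + (t^2/2)·N^2), where N is the 3×3 nilpotent shift.

After assembling e^{tJ} and conjugating by P, we get:

e^{tA} =
  [-t^2*exp(3*t)/2 - 3*t*exp(3*t) + exp(3*t), t^2*exp(3*t)/2 + 2*t*exp(3*t), -t*exp(3*t)]
  [-t^2*exp(3*t)/2 - 3*t*exp(3*t), t^2*exp(3*t)/2 + 2*t*exp(3*t) + exp(3*t), -t*exp(3*t)]
  [t^2*exp(3*t)/2 + 4*t*exp(3*t), -t^2*exp(3*t)/2 - 3*t*exp(3*t), t*exp(3*t) + exp(3*t)]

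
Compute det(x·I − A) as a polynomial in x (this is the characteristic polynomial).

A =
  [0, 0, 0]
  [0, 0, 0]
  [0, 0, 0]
x^3

Expanding det(x·I − A) (e.g. by cofactor expansion or by noting that A is similar to its Jordan form J, which has the same characteristic polynomial as A) gives
  χ_A(x) = x^3
which factors as x^3. The eigenvalues (with algebraic multiplicities) are λ = 0 with multiplicity 3.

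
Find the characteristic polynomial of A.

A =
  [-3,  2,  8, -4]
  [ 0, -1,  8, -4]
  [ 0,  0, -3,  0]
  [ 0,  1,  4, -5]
x^4 + 12*x^3 + 54*x^2 + 108*x + 81

Expanding det(x·I − A) (e.g. by cofactor expansion or by noting that A is similar to its Jordan form J, which has the same characteristic polynomial as A) gives
  χ_A(x) = x^4 + 12*x^3 + 54*x^2 + 108*x + 81
which factors as (x + 3)^4. The eigenvalues (with algebraic multiplicities) are λ = -3 with multiplicity 4.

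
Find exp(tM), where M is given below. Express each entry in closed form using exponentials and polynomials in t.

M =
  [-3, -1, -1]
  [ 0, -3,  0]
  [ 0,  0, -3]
e^{tM} =
  [exp(-3*t), -t*exp(-3*t), -t*exp(-3*t)]
  [0, exp(-3*t), 0]
  [0, 0, exp(-3*t)]

Strategy: write M = P · J · P⁻¹ where J is a Jordan canonical form, so e^{tM} = P · e^{tJ} · P⁻¹, and e^{tJ} can be computed block-by-block.

M has Jordan form
J =
  [-3,  1,  0]
  [ 0, -3,  0]
  [ 0,  0, -3]
(up to reordering of blocks).

Per-block formulas:
  For a 2×2 Jordan block J_2(-3): exp(t · J_2(-3)) = e^(-3t)·(I + t·N), where N is the 2×2 nilpotent shift.
  For a 1×1 block at λ = -3: exp(t · [-3]) = [e^(-3t)].

After assembling e^{tJ} and conjugating by P, we get:

e^{tM} =
  [exp(-3*t), -t*exp(-3*t), -t*exp(-3*t)]
  [0, exp(-3*t), 0]
  [0, 0, exp(-3*t)]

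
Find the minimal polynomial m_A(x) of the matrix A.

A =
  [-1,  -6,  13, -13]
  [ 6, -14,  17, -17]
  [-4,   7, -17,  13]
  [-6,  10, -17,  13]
x^4 + 19*x^3 + 135*x^2 + 425*x + 500

The characteristic polynomial is χ_A(x) = (x + 4)*(x + 5)^3, so the eigenvalues are known. The minimal polynomial is
  m_A(x) = Π_λ (x − λ)^{k_λ}
where k_λ is the size of the *largest* Jordan block for λ (equivalently, the smallest k with (A − λI)^k v = 0 for every generalised eigenvector v of λ).

  λ = -5: largest Jordan block has size 3, contributing (x + 5)^3
  λ = -4: largest Jordan block has size 1, contributing (x + 4)

So m_A(x) = (x + 4)*(x + 5)^3 = x^4 + 19*x^3 + 135*x^2 + 425*x + 500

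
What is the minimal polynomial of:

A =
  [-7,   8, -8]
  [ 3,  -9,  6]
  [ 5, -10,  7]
x^2 + 6*x + 9

The characteristic polynomial is χ_A(x) = (x + 3)^3, so the eigenvalues are known. The minimal polynomial is
  m_A(x) = Π_λ (x − λ)^{k_λ}
where k_λ is the size of the *largest* Jordan block for λ (equivalently, the smallest k with (A − λI)^k v = 0 for every generalised eigenvector v of λ).

  λ = -3: largest Jordan block has size 2, contributing (x + 3)^2

So m_A(x) = (x + 3)^2 = x^2 + 6*x + 9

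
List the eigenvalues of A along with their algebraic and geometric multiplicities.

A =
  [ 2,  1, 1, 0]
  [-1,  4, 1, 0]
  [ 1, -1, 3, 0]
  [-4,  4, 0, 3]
λ = 3: alg = 4, geom = 2

Step 1 — factor the characteristic polynomial to read off the algebraic multiplicities:
  χ_A(x) = (x - 3)^4

Step 2 — compute geometric multiplicities via the rank-nullity identity g(λ) = n − rank(A − λI):
  rank(A − (3)·I) = 2, so dim ker(A − (3)·I) = n − 2 = 2

Summary:
  λ = 3: algebraic multiplicity = 4, geometric multiplicity = 2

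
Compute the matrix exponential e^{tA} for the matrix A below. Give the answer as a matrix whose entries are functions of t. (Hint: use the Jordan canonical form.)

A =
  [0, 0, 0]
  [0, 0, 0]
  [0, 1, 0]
e^{tA} =
  [1, 0, 0]
  [0, 1, 0]
  [0, t, 1]

Strategy: write A = P · J · P⁻¹ where J is a Jordan canonical form, so e^{tA} = P · e^{tJ} · P⁻¹, and e^{tJ} can be computed block-by-block.

A has Jordan form
J =
  [0, 1, 0]
  [0, 0, 0]
  [0, 0, 0]
(up to reordering of blocks).

Per-block formulas:
  For a 2×2 Jordan block J_2(0): exp(t · J_2(0)) = e^(0t)·(I + t·N), where N is the 2×2 nilpotent shift.
  For a 1×1 block at λ = 0: exp(t · [0]) = [e^(0t)].

After assembling e^{tJ} and conjugating by P, we get:

e^{tA} =
  [1, 0, 0]
  [0, 1, 0]
  [0, t, 1]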